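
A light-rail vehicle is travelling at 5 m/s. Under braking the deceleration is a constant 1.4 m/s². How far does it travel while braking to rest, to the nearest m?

Braking distance ≈ 9 m

Braking distance = v²/(2a) = 5.0000² / (2 × 1.400) = 25.000 / 2.800 = 8.929 m.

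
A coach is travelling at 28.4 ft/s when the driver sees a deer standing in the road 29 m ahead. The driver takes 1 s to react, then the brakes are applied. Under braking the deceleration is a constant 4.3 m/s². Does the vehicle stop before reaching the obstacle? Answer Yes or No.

28.4 ft/s × 0.3048 = 8.6563 m/s.
Reaction distance = 8.6563 × 1 = 8.656 m.
Braking distance = v²/(2a) = 74.932 / 8.600 = 8.713 m.
Total stopping distance = 8.656 + 8.713 = 17.369 m, vs 29 m available — it stops with 29 − 17.369 = 11.631 m to spare.

Yes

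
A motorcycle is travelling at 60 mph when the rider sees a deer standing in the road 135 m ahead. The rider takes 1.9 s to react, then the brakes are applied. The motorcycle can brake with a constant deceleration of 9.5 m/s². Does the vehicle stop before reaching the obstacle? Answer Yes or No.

60 mph × 0.44704 = 26.8224 m/s.
Reaction distance = 26.8224 × 1.9 = 50.963 m.
Braking distance = v²/(2a) = 719.441 / 19.000 = 37.865 m.
Total stopping distance = 50.963 + 37.865 = 88.828 m, vs 135 m available — it stops with 135 − 88.828 = 46.172 m to spare.

Yes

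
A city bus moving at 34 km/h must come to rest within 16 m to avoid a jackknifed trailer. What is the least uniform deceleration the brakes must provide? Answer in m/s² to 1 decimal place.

34 km/h ÷ 3.6 = 9.4444 m/s.
v² = 2a·d ⇒ a = v²/(2d) = 9.4444² / (2 × 16.000) = 89.197 / 32.000 = 2.7874 m/s².

Required deceleration ≈ 2.8 m/s²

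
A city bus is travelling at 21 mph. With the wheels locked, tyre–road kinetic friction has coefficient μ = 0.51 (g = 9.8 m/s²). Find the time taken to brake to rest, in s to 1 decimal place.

21 mph × 0.44704 = 9.3878 m/s.
a = μg = 0.51 × 9.8 = 4.998 m/s².
Braking time = v/a = 9.3878 / 4.998 = 1.878 s.

Braking time ≈ 1.9 s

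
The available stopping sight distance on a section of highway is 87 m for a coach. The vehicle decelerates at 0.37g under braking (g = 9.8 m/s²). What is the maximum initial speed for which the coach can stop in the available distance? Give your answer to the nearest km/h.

Maximum speed ≈ 90 km/h

a = 0.37 × 9.8 = 3.626 m/s².
v²/(2a) = d ⇒ v = √(2 × 3.626 × 87) = √630.92 = 25.1181 m/s.
25.1181 m/s × 3.6 = 90.425 km/h.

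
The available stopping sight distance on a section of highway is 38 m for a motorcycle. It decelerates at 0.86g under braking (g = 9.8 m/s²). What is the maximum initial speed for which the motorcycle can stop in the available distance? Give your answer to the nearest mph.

Maximum speed ≈ 57 mph

a = 0.86 × 9.8 = 8.428 m/s².
v²/(2a) = d ⇒ v = √(2 × 8.428 × 38) = √640.53 = 25.3087 m/s.
25.3087 m/s ÷ 0.44704 = 56.614 mph.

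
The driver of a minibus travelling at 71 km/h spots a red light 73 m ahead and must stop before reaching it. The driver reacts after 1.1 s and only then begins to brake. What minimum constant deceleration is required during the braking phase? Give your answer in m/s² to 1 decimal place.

Required deceleration ≈ 3.8 m/s²

71 km/h ÷ 3.6 = 19.7222 m/s.
Distance covered during reaction = 19.7222 × 1.1 = 21.694 m.
Distance available for braking: 73 − 21.694 = 51.306 m.
v² = 2a·d ⇒ a = v²/(2d) = 19.7222² / (2 × 51.306) = 388.965 / 102.612 = 3.7906 m/s².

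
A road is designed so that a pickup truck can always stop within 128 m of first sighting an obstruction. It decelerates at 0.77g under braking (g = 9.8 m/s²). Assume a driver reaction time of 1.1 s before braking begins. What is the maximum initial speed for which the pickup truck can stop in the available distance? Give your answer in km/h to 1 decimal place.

Maximum speed ≈ 131.1 km/h

a = 0.77 × 9.8 = 7.546 m/s².
Stopping distance: v·t_r + v²/(2a) = 128 with t_r = 1.1 s and a = 7.546 m/s².
So v² + 16.601 v − 1931.78 = 0.
Positive root: v = −a·t_r + √((a·t_r)² + 2a·d) = −8.301 + √(68.907 + 1931.78) = 36.4280 m/s.
36.4280 m/s × 3.6 = 131.141 km/h.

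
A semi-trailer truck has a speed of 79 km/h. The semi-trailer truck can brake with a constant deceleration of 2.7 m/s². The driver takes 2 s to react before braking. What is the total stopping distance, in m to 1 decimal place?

Total stopping distance ≈ 133.1 m

79 km/h ÷ 3.6 = 21.9444 m/s.
Reaction distance = v·t_r = 21.9444 × 2 = 43.889 m.
Braking distance = v²/(2a) = 21.9444² / (2 × 2.700) = 481.557 / 5.400 = 89.177 m.
Total = 43.889 + 89.177 = 133.066 m.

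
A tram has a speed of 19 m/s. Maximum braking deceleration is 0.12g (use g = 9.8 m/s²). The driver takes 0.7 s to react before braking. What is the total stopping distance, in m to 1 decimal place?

a = 0.12 × 9.8 = 1.176 m/s².
Reaction distance = v·t_r = 19.0000 × 0.7 = 13.300 m.
Braking distance = v²/(2a) = 19.0000² / (2 × 1.176) = 361.000 / 2.352 = 153.486 m.
Total = 13.300 + 153.486 = 166.786 m.

Total stopping distance ≈ 166.8 m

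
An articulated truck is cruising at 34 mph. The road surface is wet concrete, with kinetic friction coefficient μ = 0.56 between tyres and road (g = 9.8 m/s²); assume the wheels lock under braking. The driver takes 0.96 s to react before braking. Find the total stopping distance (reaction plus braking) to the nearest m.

34 mph × 0.44704 = 15.1994 m/s.
a = μg = 0.56 × 9.8 = 5.488 m/s².
Reaction distance = v·t_r = 15.1994 × 0.96 = 14.591 m.
Braking distance = v²/(2a) = 15.1994² / (2 × 5.488) = 231.022 / 10.976 = 21.048 m.
Total = 14.591 + 21.048 = 35.639 m.

Total stopping distance ≈ 36 m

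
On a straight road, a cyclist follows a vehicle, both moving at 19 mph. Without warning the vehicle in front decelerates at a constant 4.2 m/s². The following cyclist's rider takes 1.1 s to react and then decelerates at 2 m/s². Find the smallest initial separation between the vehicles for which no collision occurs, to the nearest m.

19 mph × 0.44704 = 8.4938 m/s.
Leader travels v²/(2a_L) = 72.145 / 8.400 = 8.589 m before stopping.
Follower covers v·t_r = 8.4938 × 1.1 = 9.343 m while reacting, then v²/(2a_F) = 72.145 / 4.000 = 18.036 m while braking, for a total of 9.343 + 18.036 = 27.379 m.
Since a_F ≤ a_L and the follower starts braking later, the follower is never slower than the leader, so the closest approach is when both have stopped.
Minimum gap = 27.379 − 8.589 = 18.790 m.

Minimum gap ≈ 19 m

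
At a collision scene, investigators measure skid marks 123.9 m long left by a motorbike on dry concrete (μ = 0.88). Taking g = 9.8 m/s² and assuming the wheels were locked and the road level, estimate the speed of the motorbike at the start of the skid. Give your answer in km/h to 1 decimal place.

Initial speed ≈ 166.4 km/h

Deceleration a = μg = 0.88 × 9.8 = 8.624 m/s².
v = √(2a·d) = √(2 × 8.624 × 123.9) = √2137.027 = 46.2280 m/s.
= 46.2280 × 3.6 = 166.421 km/h.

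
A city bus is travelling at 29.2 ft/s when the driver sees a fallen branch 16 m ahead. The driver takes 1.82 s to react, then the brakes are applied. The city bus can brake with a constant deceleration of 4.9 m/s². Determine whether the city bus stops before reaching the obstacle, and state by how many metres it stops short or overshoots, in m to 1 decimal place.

No — it overshoots by 8.3 m

29.2 ft/s × 0.3048 = 8.9002 m/s.
Reaction distance = 8.9002 × 1.82 = 16.198 m.
Braking distance = v²/(2a) = 79.214 / 9.800 = 8.083 m.
Total stopping distance = 16.198 + 8.083 = 24.281 m, vs 16 m available — it cannot stop in time and overshoots by 24.281 − 16 = 8.281 m.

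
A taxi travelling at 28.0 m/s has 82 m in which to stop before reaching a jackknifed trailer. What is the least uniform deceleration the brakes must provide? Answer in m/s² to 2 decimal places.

Required deceleration ≈ 4.78 m/s²

v² = 2a·d ⇒ a = v²/(2d) = 28.0000² / (2 × 82.000) = 784.000 / 164.000 = 4.7805 m/s².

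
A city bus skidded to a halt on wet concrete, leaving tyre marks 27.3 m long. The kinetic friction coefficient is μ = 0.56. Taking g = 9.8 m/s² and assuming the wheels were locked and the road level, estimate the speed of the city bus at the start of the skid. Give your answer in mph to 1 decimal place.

Initial speed ≈ 38.7 mph

Deceleration a = μg = 0.56 × 9.8 = 5.488 m/s².
v = √(2a·d) = √(2 × 5.488 × 27.3) = √299.645 = 17.3103 m/s.
= 17.3103 ÷ 0.44704 = 38.722 mph.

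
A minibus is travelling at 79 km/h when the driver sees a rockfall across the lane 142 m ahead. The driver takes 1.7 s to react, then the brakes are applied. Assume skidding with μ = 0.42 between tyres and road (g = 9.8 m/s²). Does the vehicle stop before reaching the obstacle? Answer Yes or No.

Yes

79 km/h ÷ 3.6 = 21.9444 m/s.
a = μg = 0.42 × 9.8 = 4.116 m/s².
Reaction distance = 21.9444 × 1.7 = 37.305 m.
Braking distance = v²/(2a) = 481.557 / 8.232 = 58.498 m.
Total stopping distance = 37.305 + 58.498 = 95.803 m, vs 142 m available — it stops with 142 − 95.803 = 46.197 m to spare.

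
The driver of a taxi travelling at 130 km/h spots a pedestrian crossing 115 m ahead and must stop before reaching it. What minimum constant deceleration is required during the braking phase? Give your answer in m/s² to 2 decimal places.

130 km/h ÷ 3.6 = 36.1111 m/s.
v² = 2a·d ⇒ a = v²/(2d) = 36.1111² / (2 × 115.000) = 1304.012 / 230.000 = 5.6696 m/s².

Required deceleration ≈ 5.67 m/s²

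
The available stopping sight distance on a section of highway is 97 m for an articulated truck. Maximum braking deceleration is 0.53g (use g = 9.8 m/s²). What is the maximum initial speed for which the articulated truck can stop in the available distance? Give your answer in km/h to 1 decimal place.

Maximum speed ≈ 114.3 km/h

a = 0.53 × 9.8 = 5.194 m/s².
v²/(2a) = d ⇒ v = √(2 × 5.194 × 97) = √1007.64 = 31.7433 m/s.
31.7433 m/s × 3.6 = 114.276 km/h.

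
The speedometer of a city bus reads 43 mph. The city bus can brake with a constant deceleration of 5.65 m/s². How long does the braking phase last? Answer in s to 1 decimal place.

Braking time ≈ 3.4 s

43 mph × 0.44704 = 19.2227 m/s.
Braking time = v/a = 19.2227 / 5.650 = 3.402 s.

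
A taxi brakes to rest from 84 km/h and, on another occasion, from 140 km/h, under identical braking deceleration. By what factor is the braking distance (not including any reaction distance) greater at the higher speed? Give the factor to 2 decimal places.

Factor ≈ 2.78

Braking distance d = v²/(2a), so with a fixed, d ∝ v².
Factor = (140/84)² = 1.6667² = 2.7779.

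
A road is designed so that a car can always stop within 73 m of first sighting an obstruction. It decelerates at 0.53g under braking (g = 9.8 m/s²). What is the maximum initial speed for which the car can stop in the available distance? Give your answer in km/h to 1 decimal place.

Maximum speed ≈ 99.1 km/h

a = 0.53 × 9.8 = 5.194 m/s².
v²/(2a) = d ⇒ v = √(2 × 5.194 × 73) = √758.32 = 27.5376 m/s.
27.5376 m/s × 3.6 = 99.135 km/h.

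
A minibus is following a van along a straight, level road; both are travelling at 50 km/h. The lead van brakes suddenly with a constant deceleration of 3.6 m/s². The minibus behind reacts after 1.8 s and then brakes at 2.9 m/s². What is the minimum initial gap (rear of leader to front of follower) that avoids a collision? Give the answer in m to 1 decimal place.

Minimum gap ≈ 31.5 m

50 km/h ÷ 3.6 = 13.8889 m/s.
Leader travels v²/(2a_L) = 192.902 / 7.200 = 26.792 m before stopping.
Follower covers v·t_r = 13.8889 × 1.8 = 25.000 m while reacting, then v²/(2a_F) = 192.902 / 5.800 = 33.259 m while braking, for a total of 25.000 + 33.259 = 58.259 m.
Since a_F ≤ a_L and the follower starts braking later, the follower is never slower than the leader, so the closest approach is when both have stopped.
Minimum gap = 58.259 − 26.792 = 31.467 m.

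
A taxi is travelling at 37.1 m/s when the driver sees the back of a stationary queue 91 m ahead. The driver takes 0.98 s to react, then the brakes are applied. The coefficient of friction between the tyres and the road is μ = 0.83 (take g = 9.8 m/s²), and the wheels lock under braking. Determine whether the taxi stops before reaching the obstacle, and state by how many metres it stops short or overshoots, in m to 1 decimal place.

a = μg = 0.83 × 9.8 = 8.134 m/s².
Reaction distance = 37.1000 × 0.98 = 36.358 m.
Braking distance = v²/(2a) = 1376.410 / 16.268 = 84.608 m.
Total stopping distance = 36.358 + 84.608 = 120.966 m, vs 91 m available — it cannot stop in time and overshoots by 120.966 − 91 = 29.966 m.

No — it overshoots by 30.0 m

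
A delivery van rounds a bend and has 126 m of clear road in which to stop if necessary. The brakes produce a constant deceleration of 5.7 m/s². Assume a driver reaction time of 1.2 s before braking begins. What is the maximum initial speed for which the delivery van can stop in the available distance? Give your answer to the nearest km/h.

Stopping distance: v·t_r + v²/(2a) = 126 with t_r = 1.2 s and a = 5.700 m/s².
So v² + 13.680 v − 1436.40 = 0.
Positive root: v = −a·t_r + √((a·t_r)² + 2a·d) = −6.840 + √(46.786 + 1436.40) = 31.6722 m/s.
31.6722 m/s × 3.6 = 114.020 km/h.

Maximum speed ≈ 114 km/h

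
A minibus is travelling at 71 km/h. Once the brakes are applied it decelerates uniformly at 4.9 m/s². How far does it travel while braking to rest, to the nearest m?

Braking distance ≈ 40 m

71 km/h ÷ 3.6 = 19.7222 m/s.
Braking distance = v²/(2a) = 19.7222² / (2 × 4.900) = 388.965 / 9.800 = 39.690 m.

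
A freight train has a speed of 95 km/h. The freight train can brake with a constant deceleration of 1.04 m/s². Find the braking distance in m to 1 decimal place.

95 km/h ÷ 3.6 = 26.3889 m/s.
Braking distance = v²/(2a) = 26.3889² / (2 × 1.040) = 696.374 / 2.080 = 334.795 m.

Braking distance ≈ 334.8 m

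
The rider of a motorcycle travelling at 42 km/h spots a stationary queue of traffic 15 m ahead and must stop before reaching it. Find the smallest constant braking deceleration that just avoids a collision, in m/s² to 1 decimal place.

42 km/h ÷ 3.6 = 11.6667 m/s.
v² = 2a·d ⇒ a = v²/(2d) = 11.6667² / (2 × 15.000) = 136.112 / 30.000 = 4.5371 m/s².

Required deceleration ≈ 4.5 m/s²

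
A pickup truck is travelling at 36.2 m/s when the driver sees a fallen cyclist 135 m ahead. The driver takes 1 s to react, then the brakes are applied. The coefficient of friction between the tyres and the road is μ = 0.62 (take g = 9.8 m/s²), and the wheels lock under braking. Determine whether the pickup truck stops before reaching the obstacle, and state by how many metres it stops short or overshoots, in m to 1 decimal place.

a = μg = 0.62 × 9.8 = 6.076 m/s².
Reaction distance = 36.2000 × 1 = 36.200 m.
Braking distance = v²/(2a) = 1310.440 / 12.152 = 107.837 m.
Total stopping distance = 36.200 + 107.837 = 144.037 m, vs 135 m available — it cannot stop in time and overshoots by 144.037 − 135 = 9.037 m.

No — it overshoots by 9.0 m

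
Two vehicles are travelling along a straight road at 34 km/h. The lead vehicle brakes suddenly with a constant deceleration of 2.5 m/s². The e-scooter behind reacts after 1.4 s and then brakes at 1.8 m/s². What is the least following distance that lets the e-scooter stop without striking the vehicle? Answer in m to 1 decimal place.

34 km/h ÷ 3.6 = 9.4444 m/s.
Leader travels v²/(2a_L) = 89.197 / 5.000 = 17.839 m before stopping.
Follower covers v·t_r = 9.4444 × 1.4 = 13.222 m while reacting, then v²/(2a_F) = 89.197 / 3.600 = 24.777 m while braking, for a total of 13.222 + 24.777 = 37.999 m.
Since a_F ≤ a_L and the follower starts braking later, the follower is never slower than the leader, so the closest approach is when both have stopped.
Minimum gap = 37.999 − 17.839 = 20.160 m.

Minimum gap ≈ 20.2 m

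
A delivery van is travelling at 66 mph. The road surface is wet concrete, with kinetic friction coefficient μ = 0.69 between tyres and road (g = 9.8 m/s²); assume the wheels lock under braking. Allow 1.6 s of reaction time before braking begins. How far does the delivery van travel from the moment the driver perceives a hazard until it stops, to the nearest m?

66 mph × 0.44704 = 29.5046 m/s.
a = μg = 0.69 × 9.8 = 6.762 m/s².
Reaction distance = v·t_r = 29.5046 × 1.6 = 47.207 m.
Braking distance = v²/(2a) = 29.5046² / (2 × 6.762) = 870.521 / 13.524 = 64.369 m.
Total = 47.207 + 64.369 = 111.576 m.

Total stopping distance ≈ 112 m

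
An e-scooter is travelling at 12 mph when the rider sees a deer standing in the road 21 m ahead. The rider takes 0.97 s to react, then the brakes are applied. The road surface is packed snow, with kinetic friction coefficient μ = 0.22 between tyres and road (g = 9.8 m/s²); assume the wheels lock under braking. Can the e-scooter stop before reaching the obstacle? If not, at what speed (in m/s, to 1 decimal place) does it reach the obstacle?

Yes — it stops about 9.1 m short of the obstacle, so it never reaches it

12 mph × 0.44704 = 5.3645 m/s.
a = μg = 0.22 × 9.8 = 2.156 m/s².
Reaction distance = 5.3645 × 0.97 = 5.204 m.
Braking distance = v²/(2a) = 28.778 / 4.312 = 6.674 m.
Total stopping distance = 5.204 + 6.674 = 11.878 m, vs 21 m available — it stops with 21 − 11.878 = 9.122 m to spare.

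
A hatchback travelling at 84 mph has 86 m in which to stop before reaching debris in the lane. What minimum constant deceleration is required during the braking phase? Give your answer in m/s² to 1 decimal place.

Required deceleration ≈ 8.2 m/s²

84 mph × 0.44704 = 37.5514 m/s.
v² = 2a·d ⇒ a = v²/(2d) = 37.5514² / (2 × 86.000) = 1410.108 / 172.000 = 8.1983 m/s².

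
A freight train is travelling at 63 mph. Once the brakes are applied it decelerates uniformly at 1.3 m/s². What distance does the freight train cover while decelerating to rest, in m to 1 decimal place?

63 mph × 0.44704 = 28.1635 m/s.
Braking distance = v²/(2a) = 28.1635² / (2 × 1.300) = 793.183 / 2.600 = 305.070 m.

Braking distance ≈ 305.1 m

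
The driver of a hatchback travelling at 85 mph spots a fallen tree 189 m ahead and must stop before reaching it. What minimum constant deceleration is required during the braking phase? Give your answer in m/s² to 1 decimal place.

Required deceleration ≈ 3.8 m/s²

85 mph × 0.44704 = 37.9984 m/s.
v² = 2a·d ⇒ a = v²/(2d) = 37.9984² / (2 × 189.000) = 1443.878 / 378.000 = 3.8198 m/s².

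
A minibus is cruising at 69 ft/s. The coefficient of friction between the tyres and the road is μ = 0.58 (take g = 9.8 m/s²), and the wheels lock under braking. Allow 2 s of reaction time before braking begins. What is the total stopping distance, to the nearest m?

Total stopping distance ≈ 81 m

69 ft/s × 0.3048 = 21.0312 m/s.
a = μg = 0.58 × 9.8 = 5.684 m/s².
Reaction distance = v·t_r = 21.0312 × 2 = 42.062 m.
Braking distance = v²/(2a) = 21.0312² / (2 × 5.684) = 442.311 / 11.368 = 38.908 m.
Total = 42.062 + 38.908 = 80.970 m.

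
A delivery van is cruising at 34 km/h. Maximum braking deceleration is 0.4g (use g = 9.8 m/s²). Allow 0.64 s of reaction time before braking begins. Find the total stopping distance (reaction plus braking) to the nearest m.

34 km/h ÷ 3.6 = 9.4444 m/s.
a = 0.4 × 9.8 = 3.920 m/s².
Reaction distance = v·t_r = 9.4444 × 0.64 = 6.044 m.
Braking distance = v²/(2a) = 9.4444² / (2 × 3.920) = 89.197 / 7.840 = 11.377 m.
Total = 6.044 + 11.377 = 17.421 m.

Total stopping distance ≈ 17 m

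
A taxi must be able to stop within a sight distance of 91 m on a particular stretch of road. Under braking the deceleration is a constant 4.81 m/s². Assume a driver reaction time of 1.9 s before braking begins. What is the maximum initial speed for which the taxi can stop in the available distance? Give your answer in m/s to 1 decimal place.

Maximum speed ≈ 21.8 m/s

Stopping distance: v·t_r + v²/(2a) = 91 with t_r = 1.9 s and a = 4.810 m/s².
So v² + 18.278 v − 875.42 = 0.
Positive root: v = −a·t_r + √((a·t_r)² + 2a·d) = −9.139 + √(83.521 + 875.42) = 21.8278 m/s.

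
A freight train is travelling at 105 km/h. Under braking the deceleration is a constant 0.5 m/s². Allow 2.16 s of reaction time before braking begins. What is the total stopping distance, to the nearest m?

Total stopping distance ≈ 914 m

105 km/h ÷ 3.6 = 29.1667 m/s.
Reaction distance = v·t_r = 29.1667 × 2.16 = 63.000 m.
Braking distance = v²/(2a) = 29.1667² / (2 × 0.500) = 850.696 / 1.000 = 850.696 m.
Total = 63.000 + 850.696 = 913.696 m.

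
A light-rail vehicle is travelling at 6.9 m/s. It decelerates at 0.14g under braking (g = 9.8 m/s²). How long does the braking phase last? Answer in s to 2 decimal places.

a = 0.14 × 9.8 = 1.372 m/s².
Braking time = v/a = 6.9000 / 1.372 = 5.029 s.

Braking time ≈ 5.03 s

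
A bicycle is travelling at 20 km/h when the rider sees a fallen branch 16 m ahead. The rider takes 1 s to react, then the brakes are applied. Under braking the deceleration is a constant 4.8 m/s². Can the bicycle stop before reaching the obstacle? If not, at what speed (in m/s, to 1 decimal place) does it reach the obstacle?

20 km/h ÷ 3.6 = 5.5556 m/s.
Reaction distance = 5.5556 × 1 = 5.556 m.
Braking distance = v²/(2a) = 30.865 / 9.600 = 3.215 m.
Total stopping distance = 5.556 + 3.215 = 8.771 m, vs 16 m available — it stops with 16 − 8.771 = 7.229 m to spare.

Yes — it stops about 7.2 m short of the obstacle, so it never reaches it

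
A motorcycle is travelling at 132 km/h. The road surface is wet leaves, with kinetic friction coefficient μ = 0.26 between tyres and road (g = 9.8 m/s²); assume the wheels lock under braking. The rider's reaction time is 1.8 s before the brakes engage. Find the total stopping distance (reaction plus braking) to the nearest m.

132 km/h ÷ 3.6 = 36.6667 m/s.
a = μg = 0.26 × 9.8 = 2.548 m/s².
Reaction distance = v·t_r = 36.6667 × 1.8 = 66.000 m.
Braking distance = v²/(2a) = 36.6667² / (2 × 2.548) = 1344.447 / 5.096 = 263.824 m.
Total = 66.000 + 263.824 = 329.824 m.

Total stopping distance ≈ 330 m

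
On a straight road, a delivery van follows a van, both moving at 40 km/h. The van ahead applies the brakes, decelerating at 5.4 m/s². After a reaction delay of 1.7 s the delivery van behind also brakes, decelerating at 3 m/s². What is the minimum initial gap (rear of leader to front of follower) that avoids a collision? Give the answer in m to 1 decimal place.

40 km/h ÷ 3.6 = 11.1111 m/s.
Leader travels v²/(2a_L) = 123.457 / 10.800 = 11.431 m before stopping.
Follower covers v·t_r = 11.1111 × 1.7 = 18.889 m while reacting, then v²/(2a_F) = 123.457 / 6.000 = 20.576 m while braking, for a total of 18.889 + 20.576 = 39.465 m.
Since a_F ≤ a_L and the follower starts braking later, the follower is never slower than the leader, so the closest approach is when both have stopped.
Minimum gap = 39.465 − 11.431 = 28.034 m.

Minimum gap ≈ 28.0 m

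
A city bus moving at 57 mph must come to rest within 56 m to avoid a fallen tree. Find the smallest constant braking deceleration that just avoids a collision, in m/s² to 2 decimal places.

57 mph × 0.44704 = 25.4813 m/s.
v² = 2a·d ⇒ a = v²/(2d) = 25.4813² / (2 × 56.000) = 649.297 / 112.000 = 5.7973 m/s².

Required deceleration ≈ 5.80 m/s²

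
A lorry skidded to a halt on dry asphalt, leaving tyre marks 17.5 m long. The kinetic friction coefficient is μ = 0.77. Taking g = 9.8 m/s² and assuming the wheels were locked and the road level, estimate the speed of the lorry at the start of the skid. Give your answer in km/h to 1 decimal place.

Deceleration a = μg = 0.77 × 9.8 = 7.546 m/s².
v = √(2a·d) = √(2 × 7.546 × 17.5) = √264.110 = 16.2515 m/s.
= 16.2515 × 3.6 = 58.505 km/h.

Initial speed ≈ 58.5 km/h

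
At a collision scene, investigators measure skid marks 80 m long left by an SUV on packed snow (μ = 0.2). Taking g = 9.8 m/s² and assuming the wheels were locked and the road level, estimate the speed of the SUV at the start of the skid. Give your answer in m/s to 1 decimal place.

Initial speed ≈ 17.7 m/s

Deceleration a = μg = 0.2 × 9.8 = 1.960 m/s².
v = √(2a·d) = √(2 × 1.960 × 80) = √313.600 = 17.7088 m/s.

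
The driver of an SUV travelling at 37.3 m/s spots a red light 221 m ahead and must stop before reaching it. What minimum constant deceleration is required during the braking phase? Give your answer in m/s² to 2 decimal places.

v² = 2a·d ⇒ a = v²/(2d) = 37.3000² / (2 × 221.000) = 1391.290 / 442.000 = 3.1477 m/s².

Required deceleration ≈ 3.15 m/s²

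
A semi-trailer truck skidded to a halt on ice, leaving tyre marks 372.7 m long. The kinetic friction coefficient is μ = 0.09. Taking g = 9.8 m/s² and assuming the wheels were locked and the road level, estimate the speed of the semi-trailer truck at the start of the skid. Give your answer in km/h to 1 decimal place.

Initial speed ≈ 92.3 km/h

Deceleration a = μg = 0.09 × 9.8 = 0.882 m/s².
v = √(2a·d) = √(2 × 0.882 × 372.7) = √657.443 = 25.6407 m/s.
= 25.6407 × 3.6 = 92.307 km/h.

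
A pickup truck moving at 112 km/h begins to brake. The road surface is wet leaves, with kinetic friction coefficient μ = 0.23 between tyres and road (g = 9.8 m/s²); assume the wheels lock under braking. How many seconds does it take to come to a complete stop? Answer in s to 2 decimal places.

112 km/h ÷ 3.6 = 31.1111 m/s.
a = μg = 0.23 × 9.8 = 2.254 m/s².
Braking time = v/a = 31.1111 / 2.254 = 13.803 s.

Braking time ≈ 13.80 s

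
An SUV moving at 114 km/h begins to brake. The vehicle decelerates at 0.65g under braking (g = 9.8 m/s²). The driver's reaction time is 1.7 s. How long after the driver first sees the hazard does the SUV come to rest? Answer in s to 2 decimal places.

114 km/h ÷ 3.6 = 31.6667 m/s.
a = 0.65 × 9.8 = 6.370 m/s².
Braking time = v/a = 31.6667 / 6.370 = 4.971 s.
Total = 1.7 + 4.971 = 6.671 s.

Total time ≈ 6.67 s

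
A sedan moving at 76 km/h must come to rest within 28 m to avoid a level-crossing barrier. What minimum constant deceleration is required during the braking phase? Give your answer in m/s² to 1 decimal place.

76 km/h ÷ 3.6 = 21.1111 m/s.
v² = 2a·d ⇒ a = v²/(2d) = 21.1111² / (2 × 28.000) = 445.679 / 56.000 = 7.9586 m/s².

Required deceleration ≈ 8.0 m/s²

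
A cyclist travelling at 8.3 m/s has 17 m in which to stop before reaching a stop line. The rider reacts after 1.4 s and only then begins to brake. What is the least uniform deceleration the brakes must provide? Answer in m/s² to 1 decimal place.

Distance covered during reaction = 8.3000 × 1.4 = 11.620 m.
Distance available for braking: 17 − 11.620 = 5.380 m.
v² = 2a·d ⇒ a = v²/(2d) = 8.3000² / (2 × 5.380) = 68.890 / 10.760 = 6.4024 m/s².

Required deceleration ≈ 6.4 m/s²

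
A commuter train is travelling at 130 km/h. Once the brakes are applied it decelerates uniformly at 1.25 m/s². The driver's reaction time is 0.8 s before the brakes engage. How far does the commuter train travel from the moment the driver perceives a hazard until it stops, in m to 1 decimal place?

Total stopping distance ≈ 550.5 m

130 km/h ÷ 3.6 = 36.1111 m/s.
Reaction distance = v·t_r = 36.1111 × 0.8 = 28.889 m.
Braking distance = v²/(2a) = 36.1111² / (2 × 1.250) = 1304.012 / 2.500 = 521.605 m.
Total = 28.889 + 521.605 = 550.494 m.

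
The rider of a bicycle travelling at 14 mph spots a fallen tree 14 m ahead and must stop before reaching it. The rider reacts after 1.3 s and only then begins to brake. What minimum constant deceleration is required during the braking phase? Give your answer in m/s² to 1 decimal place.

Required deceleration ≈ 3.3 m/s²

14 mph × 0.44704 = 6.2586 m/s.
Distance covered during reaction = 6.2586 × 1.3 = 8.136 m.
Distance available for braking: 14 − 8.136 = 5.864 m.
v² = 2a·d ⇒ a = v²/(2d) = 6.2586² / (2 × 5.864) = 39.170 / 11.728 = 3.3399 m/s².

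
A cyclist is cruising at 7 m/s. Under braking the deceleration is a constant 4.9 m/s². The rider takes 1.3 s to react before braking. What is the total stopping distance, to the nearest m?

Reaction distance = v·t_r = 7.0000 × 1.3 = 9.100 m.
Braking distance = v²/(2a) = 7.0000² / (2 × 4.900) = 49.000 / 9.800 = 5.000 m.
Total = 9.100 + 5.000 = 14.100 m.

Total stopping distance ≈ 14 m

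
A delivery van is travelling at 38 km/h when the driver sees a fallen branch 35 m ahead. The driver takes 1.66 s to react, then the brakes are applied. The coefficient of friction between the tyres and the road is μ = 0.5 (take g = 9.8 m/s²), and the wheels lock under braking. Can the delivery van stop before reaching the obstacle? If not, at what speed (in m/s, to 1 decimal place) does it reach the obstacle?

38 km/h ÷ 3.6 = 10.5556 m/s.
a = μg = 0.5 × 9.8 = 4.900 m/s².
Reaction distance = 10.5556 × 1.66 = 17.522 m.
Braking distance = v²/(2a) = 111.421 / 9.800 = 11.369 m.
Total stopping distance = 17.522 + 11.369 = 28.891 m, vs 35 m available — it stops with 35 − 28.891 = 6.109 m to spare.

Yes — it stops about 6.1 m short of the obstacle, so it never reaches it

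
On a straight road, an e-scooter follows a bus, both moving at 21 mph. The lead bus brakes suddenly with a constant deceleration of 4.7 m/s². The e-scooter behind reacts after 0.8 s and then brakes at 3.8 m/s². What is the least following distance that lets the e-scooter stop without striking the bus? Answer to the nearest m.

21 mph × 0.44704 = 9.3878 m/s.
Leader travels v²/(2a_L) = 88.131 / 9.400 = 9.376 m before stopping.
Follower covers v·t_r = 9.3878 × 0.8 = 7.510 m while reacting, then v²/(2a_F) = 88.131 / 7.600 = 11.596 m while braking, for a total of 7.510 + 11.596 = 19.106 m.
Since a_F ≤ a_L and the follower starts braking later, the follower is never slower than the leader, so the closest approach is when both have stopped.
Minimum gap = 19.106 − 9.376 = 9.730 m.

Minimum gap ≈ 10 m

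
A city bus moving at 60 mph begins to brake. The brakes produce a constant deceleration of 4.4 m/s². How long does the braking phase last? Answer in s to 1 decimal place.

Braking time ≈ 6.1 s

60 mph × 0.44704 = 26.8224 m/s.
Braking time = v/a = 26.8224 / 4.400 = 6.096 s.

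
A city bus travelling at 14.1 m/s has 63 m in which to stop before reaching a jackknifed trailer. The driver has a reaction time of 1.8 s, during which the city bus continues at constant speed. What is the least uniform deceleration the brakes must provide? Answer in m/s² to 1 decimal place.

Required deceleration ≈ 2.6 m/s²

Distance covered during reaction = 14.1000 × 1.8 = 25.380 m.
Distance available for braking: 63 − 25.380 = 37.620 m.
v² = 2a·d ⇒ a = v²/(2d) = 14.1000² / (2 × 37.620) = 198.810 / 75.240 = 2.6423 m/s².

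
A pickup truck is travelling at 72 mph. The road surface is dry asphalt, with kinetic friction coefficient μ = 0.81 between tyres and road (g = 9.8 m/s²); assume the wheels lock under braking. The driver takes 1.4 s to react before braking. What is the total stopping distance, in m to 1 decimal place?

72 mph × 0.44704 = 32.1869 m/s.
a = μg = 0.81 × 9.8 = 7.938 m/s².
Reaction distance = v·t_r = 32.1869 × 1.4 = 45.062 m.
Braking distance = v²/(2a) = 32.1869² / (2 × 7.938) = 1035.997 / 15.876 = 65.256 m.
Total = 45.062 + 65.256 = 110.318 m.

Total stopping distance ≈ 110.3 m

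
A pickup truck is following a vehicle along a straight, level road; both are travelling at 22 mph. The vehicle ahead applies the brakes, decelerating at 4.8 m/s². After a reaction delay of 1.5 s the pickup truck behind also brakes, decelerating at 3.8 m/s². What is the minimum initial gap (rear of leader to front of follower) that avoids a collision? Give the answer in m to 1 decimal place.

Minimum gap ≈ 17.4 m

22 mph × 0.44704 = 9.8349 m/s.
Leader travels v²/(2a_L) = 96.725 / 9.600 = 10.076 m before stopping.
Follower covers v·t_r = 9.8349 × 1.5 = 14.752 m while reacting, then v²/(2a_F) = 96.725 / 7.600 = 12.727 m while braking, for a total of 14.752 + 12.727 = 27.479 m.
Since a_F ≤ a_L and the follower starts braking later, the follower is never slower than the leader, so the closest approach is when both have stopped.
Minimum gap = 27.479 − 10.076 = 17.403 m.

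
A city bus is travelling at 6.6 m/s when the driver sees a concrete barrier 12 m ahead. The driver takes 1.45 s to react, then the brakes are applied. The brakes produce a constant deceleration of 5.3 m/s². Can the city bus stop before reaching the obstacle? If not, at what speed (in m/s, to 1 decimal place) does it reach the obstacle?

No — it strikes the obstacle at 4.2 m/s

Reaction distance = 6.6000 × 1.45 = 9.570 m.
Braking distance needed to stop: v²/(2a) = 43.560 / 10.600 = 4.109 m, so total needed = 9.570 + 4.109 = 13.679 m > 12 m — it cannot stop.
Distance remaining when braking begins: 12 − 9.570 = 2.430 m.
v² = v₀² − 2a·d = 43.560 − 2 × 5.300 × 2.430 = 17.802 m²/s².
v = √17.802 = 4.219 m/s.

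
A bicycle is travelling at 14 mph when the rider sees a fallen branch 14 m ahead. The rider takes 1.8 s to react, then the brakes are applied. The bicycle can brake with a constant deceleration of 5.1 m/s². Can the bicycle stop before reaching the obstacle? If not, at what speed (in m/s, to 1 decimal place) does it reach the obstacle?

No — it strikes the obstacle at 3.4 m/s

14 mph × 0.44704 = 6.2586 m/s.
Reaction distance = 6.2586 × 1.8 = 11.265 m.
Braking distance needed to stop: v²/(2a) = 39.170 / 10.200 = 3.840 m, so total needed = 11.265 + 3.840 = 15.105 m > 14 m — it cannot stop.
Distance remaining when braking begins: 14 − 11.265 = 2.735 m.
v² = v₀² − 2a·d = 39.170 − 2 × 5.100 × 2.735 = 11.273 m²/s².
v = √11.273 = 3.358 m/s.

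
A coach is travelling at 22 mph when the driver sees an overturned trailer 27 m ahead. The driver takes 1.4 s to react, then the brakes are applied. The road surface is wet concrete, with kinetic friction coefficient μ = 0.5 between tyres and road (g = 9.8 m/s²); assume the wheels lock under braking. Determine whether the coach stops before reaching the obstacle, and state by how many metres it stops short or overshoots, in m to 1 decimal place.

Yes — it stops 3.4 m short of the obstacle

22 mph × 0.44704 = 9.8349 m/s.
a = μg = 0.5 × 9.8 = 4.900 m/s².
Reaction distance = 9.8349 × 1.4 = 13.769 m.
Braking distance = v²/(2a) = 96.725 / 9.800 = 9.870 m.
Total stopping distance = 13.769 + 9.870 = 23.639 m, vs 27 m available — it stops with 27 − 23.639 = 3.361 m to spare.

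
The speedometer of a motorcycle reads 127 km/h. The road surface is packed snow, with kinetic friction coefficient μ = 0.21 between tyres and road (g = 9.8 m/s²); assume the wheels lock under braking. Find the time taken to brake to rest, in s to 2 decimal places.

Braking time ≈ 17.14 s

127 km/h ÷ 3.6 = 35.2778 m/s.
a = μg = 0.21 × 9.8 = 2.058 m/s².
Braking time = v/a = 35.2778 / 2.058 = 17.142 s.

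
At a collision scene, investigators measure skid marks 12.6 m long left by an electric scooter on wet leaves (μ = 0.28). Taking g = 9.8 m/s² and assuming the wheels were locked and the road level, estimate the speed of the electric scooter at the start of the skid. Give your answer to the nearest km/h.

Deceleration a = μg = 0.28 × 9.8 = 2.744 m/s².
v = √(2a·d) = √(2 × 2.744 × 12.6) = √69.149 = 8.3156 m/s.
= 8.3156 × 3.6 = 29.936 km/h.

Initial speed ≈ 30 km/h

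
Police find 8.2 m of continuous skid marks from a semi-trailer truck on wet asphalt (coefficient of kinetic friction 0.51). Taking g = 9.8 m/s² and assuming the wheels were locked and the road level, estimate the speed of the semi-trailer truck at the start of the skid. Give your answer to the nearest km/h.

Deceleration a = μg = 0.51 × 9.8 = 4.998 m/s².
v = √(2a·d) = √(2 × 4.998 × 8.2) = √81.967 = 9.0536 m/s.
= 9.0536 × 3.6 = 32.593 km/h.

Initial speed ≈ 33 km/h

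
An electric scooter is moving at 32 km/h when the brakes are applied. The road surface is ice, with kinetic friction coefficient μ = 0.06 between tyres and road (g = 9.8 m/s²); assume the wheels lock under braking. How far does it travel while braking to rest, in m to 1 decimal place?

Braking distance ≈ 67.2 m

32 km/h ÷ 3.6 = 8.8889 m/s.
a = μg = 0.06 × 9.8 = 0.588 m/s².
Braking distance = v²/(2a) = 8.8889² / (2 × 0.588) = 79.013 / 1.176 = 67.188 m.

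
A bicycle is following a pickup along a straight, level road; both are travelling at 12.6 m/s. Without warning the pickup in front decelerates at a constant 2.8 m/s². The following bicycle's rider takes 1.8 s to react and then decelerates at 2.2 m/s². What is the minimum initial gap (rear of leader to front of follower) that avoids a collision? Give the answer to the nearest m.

Leader travels v²/(2a_L) = 158.760 / 5.600 = 28.350 m before stopping.
Follower covers v·t_r = 12.6000 × 1.8 = 22.680 m while reacting, then v²/(2a_F) = 158.760 / 4.400 = 36.082 m while braking, for a total of 22.680 + 36.082 = 58.762 m.
Since a_F ≤ a_L and the follower starts braking later, the follower is never slower than the leader, so the closest approach is when both have stopped.
Minimum gap = 58.762 − 28.350 = 30.412 m.

Minimum gap ≈ 30 m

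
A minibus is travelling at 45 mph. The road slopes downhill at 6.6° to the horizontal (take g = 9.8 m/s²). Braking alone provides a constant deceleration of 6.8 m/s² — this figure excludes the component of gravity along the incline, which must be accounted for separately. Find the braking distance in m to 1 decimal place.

Braking distance ≈ 35.7 m

45 mph × 0.44704 = 20.1168 m/s.
Gravity along the downhill slope reduces the braking deceleration: a_eff = 6.800 − 9.8·sin 6.6° = 6.800 − 1.126 = 5.674 m/s².
Braking distance = v²/(2a) = 20.1168² / (2 × 5.674) = 404.686 / 11.348 = 35.661 m.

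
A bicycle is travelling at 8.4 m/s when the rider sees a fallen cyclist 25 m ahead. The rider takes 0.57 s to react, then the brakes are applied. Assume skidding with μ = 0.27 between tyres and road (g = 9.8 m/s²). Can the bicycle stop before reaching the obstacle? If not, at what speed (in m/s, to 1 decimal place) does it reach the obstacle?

a = μg = 0.27 × 9.8 = 2.646 m/s².
Reaction distance = 8.4000 × 0.57 = 4.788 m.
Braking distance = v²/(2a) = 70.560 / 5.292 = 13.333 m.
Total stopping distance = 4.788 + 13.333 = 18.121 m, vs 25 m available — it stops with 25 − 18.121 = 6.879 m to spare.

Yes — it stops about 6.9 m short of the obstacle, so it never reaches it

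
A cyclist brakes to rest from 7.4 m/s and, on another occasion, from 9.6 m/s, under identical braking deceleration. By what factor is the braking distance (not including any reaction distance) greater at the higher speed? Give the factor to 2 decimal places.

Factor ≈ 1.68

Braking distance d = v²/(2a), so with a fixed, d ∝ v².
Factor = (9.6/7.4)² = 1.2973² = 1.6830.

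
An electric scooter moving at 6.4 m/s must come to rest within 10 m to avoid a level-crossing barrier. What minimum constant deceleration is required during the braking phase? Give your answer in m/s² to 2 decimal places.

v² = 2a·d ⇒ a = v²/(2d) = 6.4000² / (2 × 10.000) = 40.960 / 20.000 = 2.0480 m/s².

Required deceleration ≈ 2.05 m/s²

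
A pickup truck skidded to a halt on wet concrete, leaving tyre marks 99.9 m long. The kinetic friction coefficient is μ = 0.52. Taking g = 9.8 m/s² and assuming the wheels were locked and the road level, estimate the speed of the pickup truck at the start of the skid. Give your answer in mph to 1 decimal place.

Deceleration a = μg = 0.52 × 9.8 = 5.096 m/s².
v = √(2a·d) = √(2 × 5.096 × 99.9) = √1018.181 = 31.9089 m/s.
= 31.9089 ÷ 0.44704 = 71.378 mph.

Initial speed ≈ 71.4 mph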